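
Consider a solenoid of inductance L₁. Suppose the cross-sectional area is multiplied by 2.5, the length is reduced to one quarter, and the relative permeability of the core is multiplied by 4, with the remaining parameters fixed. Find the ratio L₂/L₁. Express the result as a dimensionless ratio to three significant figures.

L₂/L₁ = 40.0

For a solenoid, L ∝ μᵣN²A/ℓ.
L₂/L₁ = (2.5) × (0.25)^-1 × (4) = 40.0.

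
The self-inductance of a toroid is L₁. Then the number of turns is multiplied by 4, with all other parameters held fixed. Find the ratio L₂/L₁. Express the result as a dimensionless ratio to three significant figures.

L₂/L₁ = 16.0

For a toroid, L ∝ μᵣN²A/R.
L₂/L₁ = (4)^2 = 16.0.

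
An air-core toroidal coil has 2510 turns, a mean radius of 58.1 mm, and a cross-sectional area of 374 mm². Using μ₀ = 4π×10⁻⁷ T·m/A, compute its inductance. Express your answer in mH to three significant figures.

For a thin toroid, L = μ₀N²A/(2πR).
L = (4π×10⁻⁷)(2510)²(3.740×10^-4) / (2π×5.810×10^-2 m) = 8.111×10^-3 H.

L ≈ 8.11 mH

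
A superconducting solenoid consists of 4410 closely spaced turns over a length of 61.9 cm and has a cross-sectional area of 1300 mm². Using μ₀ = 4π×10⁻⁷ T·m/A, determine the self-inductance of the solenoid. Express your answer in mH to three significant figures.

L ≈ 51.3 mH

A = 1300 mm² = 1.300×10^-3 m².
For a long solenoid, L = μ₀N²A/ℓ.
L = (4π×10⁻⁷)(4410)²(1.300×10^-3)/(0.619 m) = 5.133×10^-2 H.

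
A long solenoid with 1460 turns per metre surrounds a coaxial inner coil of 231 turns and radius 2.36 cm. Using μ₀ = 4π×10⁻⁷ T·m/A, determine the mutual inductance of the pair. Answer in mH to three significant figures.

The outer solenoid produces a uniform field B₁ = μ₀n₁I₁ across the inner coil,
so the flux linkage is N₂Φ = N₂B₁A₂ = μ₀n₁N₂A₂·I₁, giving M = μ₀n₁N₂A₂.
A₂ = πr² = π(2.360×10^-2 m)² = 1.750×10^-3 m².
M = (4π×10⁻⁷)(1460)(231)(1.750×10^-3) = 7.416×10^-4 H.

M ≈ 0.742 mH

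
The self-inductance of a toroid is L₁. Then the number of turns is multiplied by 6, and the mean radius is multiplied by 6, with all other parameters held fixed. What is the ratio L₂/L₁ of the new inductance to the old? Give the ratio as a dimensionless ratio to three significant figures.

L₂/L₁ = 6.00

For a toroid, L ∝ μᵣN²A/R.
L₂/L₁ = (6)^2 × (6)^-1 = 6.00.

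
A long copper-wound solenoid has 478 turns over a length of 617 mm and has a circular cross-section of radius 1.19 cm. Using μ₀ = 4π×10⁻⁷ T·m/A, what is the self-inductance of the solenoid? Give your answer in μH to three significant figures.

A = πr² = π(1.190×10^-2 m)² = 4.449×10^-4 m².
For a long solenoid, L = μ₀N²A/ℓ.
L = (4π×10⁻⁷)(478)²(4.449×10^-4)/(0.617 m) = 2.070×10^-4 H.

L ≈ 207 μH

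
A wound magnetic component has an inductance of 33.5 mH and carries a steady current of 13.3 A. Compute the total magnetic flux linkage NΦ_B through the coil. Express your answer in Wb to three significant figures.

NΦ_B ≈ 0.446 Wb

From L = NΦ_B/I, the flux linkage is NΦ_B = LI.
NΦ_B = (3.350×10^-2 H)(13.3 A) = 0.4456 Wb.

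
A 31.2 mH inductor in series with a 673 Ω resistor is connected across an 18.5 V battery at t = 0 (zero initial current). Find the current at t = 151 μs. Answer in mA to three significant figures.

I ≈ 26.4 mA

τ = L/R = 3.120×10^-2/673 = 4.636×10^-5 s; final current I_∞ = ε/R = 18.5/673 = 2.749×10^-2 A.
I(t) = I_∞(1 − e^(−t/τ)) with t/τ = 3.257.
I = (2.749×10^-2)(1 − e^(−3.257)) = 2.643×10^-2 A.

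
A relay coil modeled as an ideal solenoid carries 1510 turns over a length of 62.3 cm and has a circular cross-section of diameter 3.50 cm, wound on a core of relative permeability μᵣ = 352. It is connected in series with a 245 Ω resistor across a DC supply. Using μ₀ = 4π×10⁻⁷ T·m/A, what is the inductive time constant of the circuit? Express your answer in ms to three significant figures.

A = π(d/2)² = π(1.750×10^-2 m)² = 9.621×10^-4 m².
L = μ₀μᵣN²A/ℓ = (4π×10⁻⁷)(352)(1510)²(9.621×10^-4)/(0.623) = 1.558 H.
τ = L/R = (1.558)/(245) = 6.357×10^-3 s.

τ ≈ 6.36 ms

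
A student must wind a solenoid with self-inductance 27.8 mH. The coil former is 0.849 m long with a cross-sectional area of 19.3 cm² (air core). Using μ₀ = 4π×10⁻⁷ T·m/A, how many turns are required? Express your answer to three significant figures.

A = 19.3 cm² = 1.930×10^-3 m².
From L = μ₀N²A/ℓ, N = √(Lℓ / (μ₀A)).
N = √[(2.780×10^-2)(0.849) / ((4π×10⁻⁷)×1.930×10^-3)] = √(9.732×10^6) ≈ 3119.6.

N ≈ 3120 turns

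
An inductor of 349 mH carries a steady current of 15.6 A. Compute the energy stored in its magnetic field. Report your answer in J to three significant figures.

U ≈ 42.5 J

Stored magnetic energy: U = ½LI².
U = ½(0.349 H)(15.6 A)² = 42.47 J.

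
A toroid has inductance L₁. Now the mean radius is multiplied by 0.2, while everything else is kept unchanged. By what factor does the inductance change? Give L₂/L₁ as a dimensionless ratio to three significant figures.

L₂/L₁ = 5.00

For a toroid, L ∝ μᵣN²A/R.
L₂/L₁ = (0.2)^-1 = 5.00.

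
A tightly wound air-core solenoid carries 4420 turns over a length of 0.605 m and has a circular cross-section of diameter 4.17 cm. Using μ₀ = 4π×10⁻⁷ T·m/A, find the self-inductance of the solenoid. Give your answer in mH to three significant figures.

A = π(d/2)² = π(2.085×10^-2 m)² = 1.366×10^-3 m².
For a long solenoid, L = μ₀N²A/ℓ.
L = (4π×10⁻⁷)(4420)²(1.366×10^-3)/(0.605 m) = 5.542×10^-2 H.

L ≈ 55.4 mH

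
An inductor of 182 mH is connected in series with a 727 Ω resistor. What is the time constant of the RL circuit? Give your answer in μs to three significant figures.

τ ≈ 250 μs

τ = L/R = (0.182 H)/(727 Ω) = 2.503×10^-4 s.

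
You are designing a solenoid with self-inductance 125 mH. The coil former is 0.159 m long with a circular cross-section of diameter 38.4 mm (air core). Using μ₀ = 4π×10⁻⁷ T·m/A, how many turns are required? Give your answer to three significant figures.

N ≈ 3700 turns

A = π(d/2)² = π(1.920×10^-2 m)² = 1.158×10^-3 m².
From L = μ₀N²A/ℓ, N = √(Lℓ / (μ₀A)).
N = √[(0.125)(0.159) / ((4π×10⁻⁷)×1.158×10^-3)] = √(1.366×10^7) ≈ 3695.5.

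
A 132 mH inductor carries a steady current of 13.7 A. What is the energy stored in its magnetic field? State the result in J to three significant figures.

Stored magnetic energy: U = ½LI².
U = ½(0.132 H)(13.7 A)² = 12.39 J.

U ≈ 12.4 J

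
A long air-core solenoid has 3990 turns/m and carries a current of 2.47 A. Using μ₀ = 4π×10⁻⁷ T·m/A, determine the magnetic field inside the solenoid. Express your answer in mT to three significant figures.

B ≈ 12.4 mT

Inside a long solenoid, B = μ₀nI.
B = (4π×10⁻⁷)(3.990×10^3 m⁻¹)(2.47 A) = 1.238×10^-2 T.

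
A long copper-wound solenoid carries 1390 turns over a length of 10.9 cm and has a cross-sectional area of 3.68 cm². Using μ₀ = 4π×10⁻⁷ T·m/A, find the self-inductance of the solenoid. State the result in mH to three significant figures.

L ≈ 8.20 mH

A = 3.68 cm² = 3.680×10^-4 m².
For a long solenoid, L = μ₀N²A/ℓ.
L = (4π×10⁻⁷)(1390)²(3.680×10^-4)/(0.109 m) = 8.197×10^-3 H.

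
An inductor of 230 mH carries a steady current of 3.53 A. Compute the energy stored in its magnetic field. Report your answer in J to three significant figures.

U ≈ 1.43 J

Stored magnetic energy: U = ½LI².
U = ½(0.23 H)(3.53 A)² = 1.433 J.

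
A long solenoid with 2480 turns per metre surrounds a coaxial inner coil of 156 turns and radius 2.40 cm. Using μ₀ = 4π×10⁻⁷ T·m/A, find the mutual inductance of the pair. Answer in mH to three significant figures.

The outer solenoid produces a uniform field B₁ = μ₀n₁I₁ across the inner coil,
so the flux linkage is N₂Φ = N₂B₁A₂ = μ₀n₁N₂A₂·I₁, giving M = μ₀n₁N₂A₂.
A₂ = πr² = π(2.400×10^-2 m)² = 1.810×10^-3 m².
M = (4π×10⁻⁷)(2480)(156)(1.810×10^-3) = 8.797×10^-4 H.

M ≈ 0.880 mH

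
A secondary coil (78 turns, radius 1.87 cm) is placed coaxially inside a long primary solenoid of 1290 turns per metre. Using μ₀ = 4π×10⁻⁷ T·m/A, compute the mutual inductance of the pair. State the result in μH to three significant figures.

M ≈ 139 μH

The outer solenoid produces a uniform field B₁ = μ₀n₁I₁ across the inner coil,
so the flux linkage is N₂Φ = N₂B₁A₂ = μ₀n₁N₂A₂·I₁, giving M = μ₀n₁N₂A₂.
A₂ = πr² = π(1.870×10^-2 m)² = 1.099×10^-3 m².
M = (4π×10⁻⁷)(1290)(78)(1.099×10^-3) = 1.389×10^-4 H.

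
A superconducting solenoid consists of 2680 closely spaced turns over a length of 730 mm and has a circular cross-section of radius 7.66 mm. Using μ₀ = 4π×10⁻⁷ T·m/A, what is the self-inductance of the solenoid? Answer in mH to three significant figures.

A = πr² = π(7.660×10^-3 m)² = 1.843×10^-4 m².
For a long solenoid, L = μ₀N²A/ℓ.
L = (4π×10⁻⁷)(2680)²(1.843×10^-4)/(0.73 m) = 2.279×10^-3 H.

L ≈ 2.28 mH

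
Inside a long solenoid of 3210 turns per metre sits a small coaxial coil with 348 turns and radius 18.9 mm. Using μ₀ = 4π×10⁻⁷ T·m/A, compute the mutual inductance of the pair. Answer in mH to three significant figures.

The outer solenoid produces a uniform field B₁ = μ₀n₁I₁ across the inner coil,
so the flux linkage is N₂Φ = N₂B₁A₂ = μ₀n₁N₂A₂·I₁, giving M = μ₀n₁N₂A₂.
A₂ = πr² = π(1.890×10^-2 m)² = 1.122×10^-3 m².
M = (4π×10⁻⁷)(3210)(348)(1.122×10^-3) = 1.575×10^-3 H.

M ≈ 1.58 mH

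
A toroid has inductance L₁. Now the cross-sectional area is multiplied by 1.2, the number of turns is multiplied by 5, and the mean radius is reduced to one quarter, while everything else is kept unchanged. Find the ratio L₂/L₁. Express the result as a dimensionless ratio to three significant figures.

For a toroid, L ∝ μᵣN²A/R.
L₂/L₁ = (1.2) × (5)^2 × (0.25)^-1 = 120.

L₂/L₁ = 120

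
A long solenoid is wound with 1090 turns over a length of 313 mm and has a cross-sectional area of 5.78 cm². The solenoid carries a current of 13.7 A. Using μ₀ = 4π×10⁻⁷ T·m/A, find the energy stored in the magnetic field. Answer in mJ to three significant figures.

U ≈ 259 mJ

A = 5.78 cm² = 5.780×10^-4 m².
L = μ₀N²A/ℓ = (4π×10⁻⁷)(1090)²(5.780×10^-4)/(0.313) = 2.757×10^-3 H.
U = ½LI² = ½(2.757×10^-3)(13.7)² = 0.2587 J.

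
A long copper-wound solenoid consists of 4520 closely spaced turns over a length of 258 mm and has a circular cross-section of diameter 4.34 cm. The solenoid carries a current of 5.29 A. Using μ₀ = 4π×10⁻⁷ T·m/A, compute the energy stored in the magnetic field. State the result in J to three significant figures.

A = π(d/2)² = π(2.170×10^-2 m)² = 1.479×10^-3 m².
L = μ₀N²A/ℓ = (4π×10⁻⁷)(4520)²(1.479×10^-3)/(0.258) = 0.1472 H.
U = ½LI² = ½(0.1472)(5.29)² = 2.06 J.

U ≈ 2.06 J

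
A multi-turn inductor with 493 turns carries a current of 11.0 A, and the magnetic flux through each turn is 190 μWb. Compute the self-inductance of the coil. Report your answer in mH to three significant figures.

L ≈ 8.52 mH

Self-inductance is defined by L = NΦ_B/I (flux linkage over current).
L = (493)(1.900×10^-4 Wb)/(11.0 A) = 8.515×10^-3 H.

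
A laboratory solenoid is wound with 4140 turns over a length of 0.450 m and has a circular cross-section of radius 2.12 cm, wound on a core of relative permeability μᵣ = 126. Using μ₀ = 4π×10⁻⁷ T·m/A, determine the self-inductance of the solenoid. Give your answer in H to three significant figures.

L ≈ 8.52 H

A = πr² = π(2.120×10^-2 m)² = 1.412×10^-3 m².
For a long solenoid, L = μ₀μᵣN²A/ℓ.
L = (4π×10⁻⁷)(126)(4140)²(1.412×10^-3)/(0.45 m) = 8.515 H.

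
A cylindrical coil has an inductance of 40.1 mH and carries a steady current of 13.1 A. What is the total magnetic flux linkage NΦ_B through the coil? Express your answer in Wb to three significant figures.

From L = NΦ_B/I, the flux linkage is NΦ_B = LI.
NΦ_B = (4.010×10^-2 H)(13.1 A) = 0.5253 Wb.

NΦ_B ≈ 0.525 Wb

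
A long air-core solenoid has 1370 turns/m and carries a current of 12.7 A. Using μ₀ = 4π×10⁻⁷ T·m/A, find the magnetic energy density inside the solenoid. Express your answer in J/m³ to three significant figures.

B = μ₀nI = (4π×10⁻⁷)(1.370×10^3)(12.7) = 2.186×10^-2 T.
u = B²/(2μ₀) = (2.186×10^-2)²/(2×4π×10⁻⁷) = 190.2 J/m³.

u ≈ 190 J/m³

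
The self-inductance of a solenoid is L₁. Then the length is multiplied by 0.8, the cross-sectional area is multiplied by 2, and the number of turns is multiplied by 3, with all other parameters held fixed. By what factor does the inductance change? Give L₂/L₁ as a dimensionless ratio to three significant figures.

L₂/L₁ = 22.5

For a solenoid, L ∝ μᵣN²A/ℓ.
L₂/L₁ = (0.8)^-1 × (2) × (3)^2 = 22.5.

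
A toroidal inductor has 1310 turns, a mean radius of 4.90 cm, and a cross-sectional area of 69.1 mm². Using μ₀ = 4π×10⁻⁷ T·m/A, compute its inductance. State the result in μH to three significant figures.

L ≈ 484 μH

For a thin toroid, L = μ₀N²A/(2πR).
L = (4π×10⁻⁷)(1310)²(6.910×10^-5) / (2π×4.900×10^-2 m) = 4.840×10^-4 H.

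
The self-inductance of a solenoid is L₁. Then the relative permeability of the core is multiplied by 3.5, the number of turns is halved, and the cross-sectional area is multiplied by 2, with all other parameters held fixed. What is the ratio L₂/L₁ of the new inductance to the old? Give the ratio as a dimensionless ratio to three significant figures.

For a solenoid, L ∝ μᵣN²A/ℓ.
L₂/L₁ = (3.5) × (0.5)^2 × (2) = 1.75.

L₂/L₁ = 1.75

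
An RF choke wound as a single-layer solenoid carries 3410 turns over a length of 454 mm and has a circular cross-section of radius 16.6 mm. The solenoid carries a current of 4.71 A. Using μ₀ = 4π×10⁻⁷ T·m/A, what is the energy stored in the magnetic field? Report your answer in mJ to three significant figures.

A = πr² = π(1.660×10^-2 m)² = 8.657×10^-4 m².
L = μ₀N²A/ℓ = (4π×10⁻⁷)(3410)²(8.657×10^-4)/(0.454) = 2.786×10^-2 H.
U = ½LI² = ½(2.786×10^-2)(4.71)² = 0.3091 J.

U ≈ 309 mJ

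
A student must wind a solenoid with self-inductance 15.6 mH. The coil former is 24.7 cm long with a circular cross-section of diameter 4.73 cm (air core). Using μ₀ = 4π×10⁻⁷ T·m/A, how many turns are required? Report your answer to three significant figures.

N ≈ 1320 turns

A = π(d/2)² = π(2.365×10^-2 m)² = 1.757×10^-3 m².
From L = μ₀N²A/ℓ, N = √(Lℓ / (μ₀A)).
N = √[(1.560×10^-2)(0.247) / ((4π×10⁻⁷)×1.757×10^-3)] = √(1.745×10^6) ≈ 1321.0.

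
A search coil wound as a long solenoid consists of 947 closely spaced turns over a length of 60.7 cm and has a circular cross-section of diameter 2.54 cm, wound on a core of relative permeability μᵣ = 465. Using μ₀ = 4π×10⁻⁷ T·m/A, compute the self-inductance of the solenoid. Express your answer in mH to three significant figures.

L ≈ 437 mH

A = π(d/2)² = π(1.270×10^-2 m)² = 5.067×10^-4 m².
For a long solenoid, L = μ₀μᵣN²A/ℓ.
L = (4π×10⁻⁷)(465)(947)²(5.067×10^-4)/(0.607 m) = 0.43745 H.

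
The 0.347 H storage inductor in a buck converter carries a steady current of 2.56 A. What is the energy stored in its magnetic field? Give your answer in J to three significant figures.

U ≈ 1.14 J

Stored magnetic energy: U = ½LI².
U = ½(0.347 H)(2.56 A)² = 1.137 J.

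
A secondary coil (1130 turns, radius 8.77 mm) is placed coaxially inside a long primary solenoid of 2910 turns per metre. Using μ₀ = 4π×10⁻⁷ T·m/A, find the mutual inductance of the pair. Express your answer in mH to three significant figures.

M ≈ 0.998 mH

The outer solenoid produces a uniform field B₁ = μ₀n₁I₁ across the inner coil,
so the flux linkage is N₂Φ = N₂B₁A₂ = μ₀n₁N₂A₂·I₁, giving M = μ₀n₁N₂A₂.
A₂ = πr² = π(8.770×10^-3 m)² = 2.416×10^-4 m².
M = (4π×10⁻⁷)(2910)(1130)(2.416×10^-4) = 9.9846×10^-4 H.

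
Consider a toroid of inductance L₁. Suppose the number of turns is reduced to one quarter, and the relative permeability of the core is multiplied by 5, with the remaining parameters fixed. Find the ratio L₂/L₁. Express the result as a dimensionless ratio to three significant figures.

L₂/L₁ = 0.313

For a toroid, L ∝ μᵣN²A/R.
L₂/L₁ = (0.25)^2 × (5) = 0.313.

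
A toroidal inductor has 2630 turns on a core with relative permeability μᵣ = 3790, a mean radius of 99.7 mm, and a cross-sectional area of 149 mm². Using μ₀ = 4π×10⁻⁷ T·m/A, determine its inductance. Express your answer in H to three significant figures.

L ≈ 7.84 H

For a thin toroid, L = μ₀μᵣN²A/(2πR).
L = (4π×10⁻⁷)(3790)(2630)²(1.490×10^-4) / (2π×9.970×10^-2 m) = 7.836 H.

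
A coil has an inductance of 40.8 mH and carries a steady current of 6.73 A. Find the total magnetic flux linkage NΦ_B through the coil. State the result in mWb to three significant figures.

NΦ_B ≈ 275 mWb

From L = NΦ_B/I, the flux linkage is NΦ_B = LI.
NΦ_B = (4.080×10^-2 H)(6.73 A) = 0.2746 Wb.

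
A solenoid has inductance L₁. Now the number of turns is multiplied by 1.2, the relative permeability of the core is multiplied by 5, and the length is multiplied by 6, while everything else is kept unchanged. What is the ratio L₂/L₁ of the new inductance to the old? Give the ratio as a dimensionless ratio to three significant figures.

For a solenoid, L ∝ μᵣN²A/ℓ.
L₂/L₁ = (1.2)^2 × (5) × (6)^-1 = 1.20.

L₂/L₁ = 1.20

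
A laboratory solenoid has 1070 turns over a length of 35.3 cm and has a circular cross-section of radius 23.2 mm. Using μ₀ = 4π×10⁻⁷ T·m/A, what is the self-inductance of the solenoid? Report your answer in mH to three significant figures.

A = πr² = π(2.320×10^-2 m)² = 1.691×10^-3 m².
For a long solenoid, L = μ₀N²A/ℓ.
L = (4π×10⁻⁷)(1070)²(1.691×10^-3)/(0.353 m) = 6.892×10^-3 H.

L ≈ 6.89 mH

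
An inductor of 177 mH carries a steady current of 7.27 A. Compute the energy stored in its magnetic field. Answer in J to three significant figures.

Stored magnetic energy: U = ½LI².
U = ½(0.177 H)(7.27 A)² = 4.677 J.

U ≈ 4.68 J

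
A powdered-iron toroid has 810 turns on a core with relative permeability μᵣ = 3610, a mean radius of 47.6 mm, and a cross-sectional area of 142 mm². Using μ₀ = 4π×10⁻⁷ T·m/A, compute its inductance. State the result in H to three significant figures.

For a thin toroid, L = μ₀μᵣN²A/(2πR).
L = (4π×10⁻⁷)(3610)(810)²(1.420×10^-4) / (2π×4.760×10^-2 m) = 1.413 H.

L ≈ 1.41 H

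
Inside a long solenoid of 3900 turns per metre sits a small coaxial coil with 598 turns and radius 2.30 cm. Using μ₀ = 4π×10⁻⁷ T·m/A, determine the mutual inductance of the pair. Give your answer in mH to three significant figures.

M ≈ 4.87 mH

The outer solenoid produces a uniform field B₁ = μ₀n₁I₁ across the inner coil,
so the flux linkage is N₂Φ = N₂B₁A₂ = μ₀n₁N₂A₂·I₁, giving M = μ₀n₁N₂A₂.
A₂ = πr² = π(2.300×10^-2 m)² = 1.662×10^-3 m².
M = (4π×10⁻⁷)(3900)(598)(1.662×10^-3) = 4.871×10^-3 H.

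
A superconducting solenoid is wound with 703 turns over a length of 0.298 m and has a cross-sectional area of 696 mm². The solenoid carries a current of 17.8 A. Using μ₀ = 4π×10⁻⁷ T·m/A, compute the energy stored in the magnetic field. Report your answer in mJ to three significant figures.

U ≈ 230 mJ

A = 696 mm² = 6.960×10^-4 m².
L = μ₀N²A/ℓ = (4π×10⁻⁷)(703)²(6.960×10^-4)/(0.298) = 1.450×10^-3 H.
U = ½LI² = ½(1.450×10^-3)(17.8)² = 0.2298 J.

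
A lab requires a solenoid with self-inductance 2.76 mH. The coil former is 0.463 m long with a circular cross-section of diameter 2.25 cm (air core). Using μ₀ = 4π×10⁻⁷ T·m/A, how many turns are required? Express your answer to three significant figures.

N ≈ 1600 turns

A = π(d/2)² = π(1.125×10^-2 m)² = 3.976×10^-4 m².
From L = μ₀N²A/ℓ, N = √(Lℓ / (μ₀A)).
N = √[(2.760×10^-3)(0.463) / ((4π×10⁻⁷)×3.976×10^-4)] = √(2.558×10^6) ≈ 1599.2.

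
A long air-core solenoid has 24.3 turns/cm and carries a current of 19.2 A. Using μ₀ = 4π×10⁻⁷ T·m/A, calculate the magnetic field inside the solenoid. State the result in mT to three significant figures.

B ≈ 58.6 mT

Inside a long solenoid, B = μ₀nI.
B = (4π×10⁻⁷)(2.430×10^3 m⁻¹)(19.2 A) = 5.863×10^-2 T.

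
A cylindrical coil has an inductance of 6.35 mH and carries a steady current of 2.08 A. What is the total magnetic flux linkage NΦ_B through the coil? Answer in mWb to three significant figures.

NΦ_B ≈ 13.2 mWb

From L = NΦ_B/I, the flux linkage is NΦ_B = LI.
NΦ_B = (6.350×10^-3 H)(2.08 A) = 1.321×10^-2 Wb.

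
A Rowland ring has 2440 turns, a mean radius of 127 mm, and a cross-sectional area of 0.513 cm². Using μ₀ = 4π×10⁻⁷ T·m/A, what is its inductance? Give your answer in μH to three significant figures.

For a thin toroid, L = μ₀N²A/(2πR).
L = (4π×10⁻⁷)(2440)²(5.130×10^-5) / (2π×0.127 m) = 4.810×10^-4 H.

L ≈ 481 μH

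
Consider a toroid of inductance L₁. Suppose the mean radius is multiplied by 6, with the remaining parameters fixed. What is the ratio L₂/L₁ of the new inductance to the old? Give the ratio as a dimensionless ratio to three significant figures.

For a toroid, L ∝ μᵣN²A/R.
L₂/L₁ = (6)^-1 = 0.167.

L₂/L₁ = 0.167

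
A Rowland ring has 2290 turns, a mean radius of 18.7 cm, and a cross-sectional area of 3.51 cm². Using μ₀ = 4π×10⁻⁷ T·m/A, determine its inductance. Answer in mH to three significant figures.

L ≈ 1.97 mH

For a thin toroid, L = μ₀N²A/(2πR).
L = (4π×10⁻⁷)(2290)²(3.510×10^-4) / (2π×0.187 m) = 1.969×10^-3 H.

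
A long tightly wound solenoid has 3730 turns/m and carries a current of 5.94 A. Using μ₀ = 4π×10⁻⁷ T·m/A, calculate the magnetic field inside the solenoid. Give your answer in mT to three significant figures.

B ≈ 27.8 mT

Inside a long solenoid, B = μ₀nI.
B = (4π×10⁻⁷)(3.730×10^3 m⁻¹)(5.94 A) = 2.784×10^-2 T.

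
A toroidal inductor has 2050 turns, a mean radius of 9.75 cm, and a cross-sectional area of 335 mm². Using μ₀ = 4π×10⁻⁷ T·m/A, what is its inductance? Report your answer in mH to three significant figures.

For a thin toroid, L = μ₀N²A/(2πR).
L = (4π×10⁻⁷)(2050)²(3.350×10^-4) / (2π×9.750×10^-2 m) = 2.888×10^-3 H.

L ≈ 2.89 mH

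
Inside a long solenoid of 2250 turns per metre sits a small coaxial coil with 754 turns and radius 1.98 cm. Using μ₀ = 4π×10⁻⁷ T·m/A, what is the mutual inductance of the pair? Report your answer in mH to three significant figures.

M ≈ 2.63 mH

The outer solenoid produces a uniform field B₁ = μ₀n₁I₁ across the inner coil,
so the flux linkage is N₂Φ = N₂B₁A₂ = μ₀n₁N₂A₂·I₁, giving M = μ₀n₁N₂A₂.
A₂ = πr² = π(1.980×10^-2 m)² = 1.232×10^-3 m².
M = (4π×10⁻⁷)(2250)(754)(1.232×10^-3) = 2.626×10^-3 H.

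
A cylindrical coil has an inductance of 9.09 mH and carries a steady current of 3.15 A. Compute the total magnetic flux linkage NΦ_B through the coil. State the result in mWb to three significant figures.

From L = NΦ_B/I, the flux linkage is NΦ_B = LI.
NΦ_B = (9.090×10^-3 H)(3.15 A) = 2.863×10^-2 Wb.

NΦ_B ≈ 28.6 mWb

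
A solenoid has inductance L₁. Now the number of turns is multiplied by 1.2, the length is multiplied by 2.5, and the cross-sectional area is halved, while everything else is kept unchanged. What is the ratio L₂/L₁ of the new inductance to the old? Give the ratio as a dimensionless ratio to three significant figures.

For a solenoid, L ∝ μᵣN²A/ℓ.
L₂/L₁ = (1.2)^2 × (2.5)^-1 × (0.5) = 0.288.

L₂/L₁ = 0.288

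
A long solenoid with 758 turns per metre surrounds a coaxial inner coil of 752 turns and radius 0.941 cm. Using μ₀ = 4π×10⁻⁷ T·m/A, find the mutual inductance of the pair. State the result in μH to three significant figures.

M ≈ 199 μH

The outer solenoid produces a uniform field B₁ = μ₀n₁I₁ across the inner coil,
so the flux linkage is N₂Φ = N₂B₁A₂ = μ₀n₁N₂A₂·I₁, giving M = μ₀n₁N₂A₂.
A₂ = πr² = π(9.410×10^-3 m)² = 2.782×10^-4 m².
M = (4π×10⁻⁷)(758)(752)(2.782×10^-4) = 1.993×10^-4 H.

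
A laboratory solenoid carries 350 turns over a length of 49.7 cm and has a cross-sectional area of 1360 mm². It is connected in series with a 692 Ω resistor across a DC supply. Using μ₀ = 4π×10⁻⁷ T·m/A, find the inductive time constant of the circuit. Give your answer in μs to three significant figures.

A = 1360 mm² = 1.360×10^-3 m².
L = μ₀N²A/ℓ = (4π×10⁻⁷)(350)²(1.360×10^-3)/(0.497) = 4.212×10^-4 H.
τ = L/R = (4.212×10^-4)/(692) = 6.087×10^-7 s.

τ ≈ 0.609 μs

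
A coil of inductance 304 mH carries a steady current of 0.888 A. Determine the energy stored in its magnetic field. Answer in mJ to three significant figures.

U ≈ 120 mJ

Stored magnetic energy: U = ½LI².
U = ½(0.304 H)(0.888 A)² = 0.1199 J.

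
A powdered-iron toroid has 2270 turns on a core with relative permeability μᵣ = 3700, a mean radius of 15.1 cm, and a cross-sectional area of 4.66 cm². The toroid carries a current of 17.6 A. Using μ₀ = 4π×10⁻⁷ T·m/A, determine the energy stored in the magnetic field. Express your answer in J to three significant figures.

U ≈ 1820 J

L = μ₀μᵣN²A/(2πR) = (4π×10⁻⁷)(3700)(2270)²(4.660×10^-4)/(2π×0.151) = 11.77 H.
U = ½LI² = ½(11.77)(17.6)² = 1.823×10^3 J.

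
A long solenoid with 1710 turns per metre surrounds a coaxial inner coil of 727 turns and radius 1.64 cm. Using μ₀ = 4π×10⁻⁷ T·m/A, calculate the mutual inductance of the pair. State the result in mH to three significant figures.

The outer solenoid produces a uniform field B₁ = μ₀n₁I₁ across the inner coil,
so the flux linkage is N₂Φ = N₂B₁A₂ = μ₀n₁N₂A₂·I₁, giving M = μ₀n₁N₂A₂.
A₂ = πr² = π(1.640×10^-2 m)² = 8.450×10^-4 m².
M = (4π×10⁻⁷)(1710)(727)(8.450×10^-4) = 1.320×10^-3 H.

M ≈ 1.32 mH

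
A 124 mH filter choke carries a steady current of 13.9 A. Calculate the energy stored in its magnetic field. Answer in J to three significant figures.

U ≈ 12.0 J

Stored magnetic energy: U = ½LI².
U = ½(0.124 H)(13.9 A)² = 11.98 J.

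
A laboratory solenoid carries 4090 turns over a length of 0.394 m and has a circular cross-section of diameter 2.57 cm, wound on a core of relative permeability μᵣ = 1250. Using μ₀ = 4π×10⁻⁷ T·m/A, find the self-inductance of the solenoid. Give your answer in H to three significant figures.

A = π(d/2)² = π(1.285×10^-2 m)² = 5.187×10^-4 m².
For a long solenoid, L = μ₀μᵣN²A/ℓ.
L = (4π×10⁻⁷)(1250)(4090)²(5.187×10^-4)/(0.394 m) = 34.6 H.

L ≈ 34.6 H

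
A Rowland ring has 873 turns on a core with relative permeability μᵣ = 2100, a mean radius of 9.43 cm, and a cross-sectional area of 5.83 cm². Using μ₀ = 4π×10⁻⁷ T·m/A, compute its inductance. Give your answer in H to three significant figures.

L ≈ 1.98 H

For a thin toroid, L = μ₀μᵣN²A/(2πR).
L = (4π×10⁻⁷)(2100)(873)²(5.830×10^-4) / (2π×9.430×10^-2 m) = 1.979 H.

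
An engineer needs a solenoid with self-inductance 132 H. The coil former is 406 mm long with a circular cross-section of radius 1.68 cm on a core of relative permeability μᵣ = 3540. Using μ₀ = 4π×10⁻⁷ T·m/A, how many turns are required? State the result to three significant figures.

A = πr² = π(1.680×10^-2 m)² = 8.867×10^-4 m².
From L = μ₀μᵣN²A/ℓ, N = √(Lℓ / (μ₀μᵣA)).
N = √[(132)(0.406) / ((4π×10⁻⁷)(3540)×8.867×10^-4)] = √(1.359×10^7) ≈ 3686.0.

N ≈ 3690 turns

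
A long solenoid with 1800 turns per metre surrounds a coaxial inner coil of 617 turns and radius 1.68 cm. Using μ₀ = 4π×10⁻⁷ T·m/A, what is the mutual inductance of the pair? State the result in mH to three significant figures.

The outer solenoid produces a uniform field B₁ = μ₀n₁I₁ across the inner coil,
so the flux linkage is N₂Φ = N₂B₁A₂ = μ₀n₁N₂A₂·I₁, giving M = μ₀n₁N₂A₂.
A₂ = πr² = π(1.680×10^-2 m)² = 8.867×10^-4 m².
M = (4π×10⁻⁷)(1800)(617)(8.867×10^-4) = 1.237×10^-3 H.

M ≈ 1.24 mH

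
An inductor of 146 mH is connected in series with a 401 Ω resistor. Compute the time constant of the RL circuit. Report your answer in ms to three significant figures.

τ = L/R = (0.146 H)/(401 Ω) = 3.641×10^-4 s.

τ ≈ 0.364 ms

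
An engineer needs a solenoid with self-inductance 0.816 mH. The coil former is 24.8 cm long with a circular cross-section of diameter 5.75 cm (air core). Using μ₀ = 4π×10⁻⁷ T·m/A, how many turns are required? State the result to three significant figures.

N ≈ 249 turns

A = π(d/2)² = π(2.875×10^-2 m)² = 2.597×10^-3 m².
From L = μ₀N²A/ℓ, N = √(Lℓ / (μ₀A)).
N = √[(8.160×10^-4)(0.248) / ((4π×10⁻⁷)×2.597×10^-3)] = √(6.202×10^4) ≈ 249.0.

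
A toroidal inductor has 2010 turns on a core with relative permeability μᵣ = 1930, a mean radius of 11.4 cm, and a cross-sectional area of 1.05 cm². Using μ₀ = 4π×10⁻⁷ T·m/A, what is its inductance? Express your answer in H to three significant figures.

For a thin toroid, L = μ₀μᵣN²A/(2πR).
L = (4π×10⁻⁷)(1930)(2010)²(1.050×10^-4) / (2π×0.114 m) = 1.436 H.

L ≈ 1.44 H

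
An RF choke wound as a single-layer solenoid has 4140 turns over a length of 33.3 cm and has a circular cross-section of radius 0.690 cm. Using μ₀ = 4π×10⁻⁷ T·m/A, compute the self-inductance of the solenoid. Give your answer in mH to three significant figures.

L ≈ 9.67 mH

A = πr² = π(6.900×10^-3 m)² = 1.496×10^-4 m².
For a long solenoid, L = μ₀N²A/ℓ.
L = (4π×10⁻⁷)(4140)²(1.496×10^-4)/(0.333 m) = 9.674×10^-3 H.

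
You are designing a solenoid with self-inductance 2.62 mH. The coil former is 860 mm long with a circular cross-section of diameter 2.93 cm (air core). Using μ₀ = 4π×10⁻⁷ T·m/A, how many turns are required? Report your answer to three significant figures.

N ≈ 1630 turns

A = π(d/2)² = π(1.465×10^-2 m)² = 6.743×10^-4 m².
From L = μ₀N²A/ℓ, N = √(Lℓ / (μ₀A)).
N = √[(2.620×10^-3)(0.86) / ((4π×10⁻⁷)×6.743×10^-4)] = √(2.659×10^6) ≈ 1630.7.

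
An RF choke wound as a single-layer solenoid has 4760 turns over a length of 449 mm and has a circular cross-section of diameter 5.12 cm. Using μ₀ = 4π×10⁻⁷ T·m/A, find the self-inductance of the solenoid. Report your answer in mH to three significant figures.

L ≈ 131 mH

A = π(d/2)² = π(2.560×10^-2 m)² = 2.059×10^-3 m².
For a long solenoid, L = μ₀N²A/ℓ.
L = (4π×10⁻⁷)(4760)²(2.059×10^-3)/(0.449 m) = 0.1306 H.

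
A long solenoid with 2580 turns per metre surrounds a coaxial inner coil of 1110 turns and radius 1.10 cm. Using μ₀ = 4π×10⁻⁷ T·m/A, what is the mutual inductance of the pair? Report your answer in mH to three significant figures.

The outer solenoid produces a uniform field B₁ = μ₀n₁I₁ across the inner coil,
so the flux linkage is N₂Φ = N₂B₁A₂ = μ₀n₁N₂A₂·I₁, giving M = μ₀n₁N₂A₂.
A₂ = πr² = π(1.100×10^-2 m)² = 3.801×10^-4 m².
M = (4π×10⁻⁷)(2580)(1110)(3.801×10^-4) = 1.368×10^-3 H.

M ≈ 1.37 mH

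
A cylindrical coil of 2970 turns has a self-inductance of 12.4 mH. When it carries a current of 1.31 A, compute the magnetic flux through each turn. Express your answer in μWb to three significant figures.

From L = NΦ_B/I, the flux per turn is Φ_B = LI/N.
Φ_B = (1.240×10^-2 H)(1.31 A)/2970 = 5.469×10^-6 Wb.

Φ_B ≈ 5.47 μWb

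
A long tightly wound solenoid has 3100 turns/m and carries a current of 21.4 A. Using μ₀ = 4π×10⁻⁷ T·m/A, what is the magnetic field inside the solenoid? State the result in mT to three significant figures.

Inside a long solenoid, B = μ₀nI.
B = (4π×10⁻⁷)(3.100×10^3 m⁻¹)(21.4 A) = 8.337×10^-2 T.

B ≈ 83.4 mT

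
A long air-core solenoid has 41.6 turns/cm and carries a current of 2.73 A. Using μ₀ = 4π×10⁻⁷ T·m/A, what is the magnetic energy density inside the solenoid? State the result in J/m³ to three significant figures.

u ≈ 81.0 J/m³

B = μ₀nI = (4π×10⁻⁷)(4.160×10^3)(2.73) = 1.427×10^-2 T.
u = B²/(2μ₀) = (1.427×10^-2)²/(2×4π×10⁻⁷) = 81.04 J/m³.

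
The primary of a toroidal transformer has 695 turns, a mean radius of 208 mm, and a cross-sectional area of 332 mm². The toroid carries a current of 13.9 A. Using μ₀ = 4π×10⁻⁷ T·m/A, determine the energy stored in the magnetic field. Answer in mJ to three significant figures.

U ≈ 14.9 mJ

L = μ₀N²A/(2πR) = (4π×10⁻⁷)(695)²(3.320×10^-4)/(2π×0.208) = 1.542×10^-4 H.
U = ½LI² = ½(1.542×10^-4)(13.9)² = 1.490×10^-2 J.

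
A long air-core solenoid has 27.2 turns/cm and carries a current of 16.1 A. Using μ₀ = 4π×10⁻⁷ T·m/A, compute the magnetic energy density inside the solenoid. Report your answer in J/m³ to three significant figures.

u ≈ 1200 J/m³

B = μ₀nI = (4π×10⁻⁷)(2.720×10^3)(16.1) = 5.503×10^-2 T.
u = B²/(2μ₀) = (5.503×10^-2)²/(2×4π×10⁻⁷) = 1.20495×10^3 J/m³.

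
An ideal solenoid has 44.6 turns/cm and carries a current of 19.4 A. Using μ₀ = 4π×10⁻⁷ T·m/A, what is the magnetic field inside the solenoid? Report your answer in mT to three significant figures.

B ≈ 109 mT

Inside a long solenoid, B = μ₀nI.
B = (4π×10⁻⁷)(4.460×10^3 m⁻¹)(19.4 A) = 0.1087 T.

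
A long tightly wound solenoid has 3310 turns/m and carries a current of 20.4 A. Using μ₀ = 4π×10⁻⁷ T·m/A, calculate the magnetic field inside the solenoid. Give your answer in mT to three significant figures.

B ≈ 84.9 mT

Inside a long solenoid, B = μ₀nI.
B = (4π×10⁻⁷)(3.310×10^3 m⁻¹)(20.4 A) = 8.485×10^-2 T.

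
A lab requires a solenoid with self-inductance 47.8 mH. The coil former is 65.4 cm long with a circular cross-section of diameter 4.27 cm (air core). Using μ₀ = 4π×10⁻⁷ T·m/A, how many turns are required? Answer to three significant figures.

N ≈ 4170 turns

A = π(d/2)² = π(2.135×10^-2 m)² = 1.432×10^-3 m².
From L = μ₀N²A/ℓ, N = √(Lℓ / (μ₀A)).
N = √[(4.780×10^-2)(0.654) / ((4π×10⁻⁷)×1.432×10^-3)] = √(1.737×10^7) ≈ 4168.0.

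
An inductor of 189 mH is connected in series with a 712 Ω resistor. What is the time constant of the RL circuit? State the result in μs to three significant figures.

τ = L/R = (0.189 H)/(712 Ω) = 2.654×10^-4 s.

τ ≈ 265 μs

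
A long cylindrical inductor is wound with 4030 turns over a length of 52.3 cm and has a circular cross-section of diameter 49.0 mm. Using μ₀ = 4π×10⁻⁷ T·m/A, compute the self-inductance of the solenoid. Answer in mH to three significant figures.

L ≈ 73.6 mH

A = π(d/2)² = π(2.450×10^-2 m)² = 1.886×10^-3 m².
For a long solenoid, L = μ₀N²A/ℓ.
L = (4π×10⁻⁷)(4030)²(1.886×10^-3)/(0.523 m) = 7.359×10^-2 H.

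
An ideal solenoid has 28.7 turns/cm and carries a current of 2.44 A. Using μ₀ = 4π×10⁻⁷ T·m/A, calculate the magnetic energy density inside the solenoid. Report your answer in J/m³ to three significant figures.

u ≈ 30.8 J/m³

B = μ₀nI = (4π×10⁻⁷)(2.870×10^3)(2.44) = 8.800×10^-3 T.
u = B²/(2μ₀) = (8.800×10^-3)²/(2×4π×10⁻⁷) = 30.81 J/m³.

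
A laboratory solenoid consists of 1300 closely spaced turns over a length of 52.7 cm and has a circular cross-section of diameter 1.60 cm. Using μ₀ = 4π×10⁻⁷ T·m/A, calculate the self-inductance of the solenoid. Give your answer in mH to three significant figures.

A = π(d/2)² = π(8.000×10^-3 m)² = 2.011×10^-4 m².
For a long solenoid, L = μ₀N²A/ℓ.
L = (4π×10⁻⁷)(1300)²(2.011×10^-4)/(0.527 m) = 8.102×10^-4 H.

L ≈ 0.810 mH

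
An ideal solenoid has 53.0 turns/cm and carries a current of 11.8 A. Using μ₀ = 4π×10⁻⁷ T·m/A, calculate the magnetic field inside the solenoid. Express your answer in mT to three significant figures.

B ≈ 78.6 mT

Inside a long solenoid, B = μ₀nI.
B = (4π×10⁻⁷)(5.300×10^3 m⁻¹)(11.8 A) = 7.859×10^-2 T.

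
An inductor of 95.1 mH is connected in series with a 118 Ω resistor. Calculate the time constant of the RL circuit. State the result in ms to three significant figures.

τ ≈ 0.806 ms

τ = L/R = (9.510×10^-2 H)/(118 Ω) = 8.059×10^-4 s.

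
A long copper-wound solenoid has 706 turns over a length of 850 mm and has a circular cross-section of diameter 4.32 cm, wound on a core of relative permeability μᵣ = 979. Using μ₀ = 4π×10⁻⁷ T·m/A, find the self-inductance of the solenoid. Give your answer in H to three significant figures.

L ≈ 1.06 H

A = π(d/2)² = π(2.160×10^-2 m)² = 1.466×10^-3 m².
For a long solenoid, L = μ₀μᵣN²A/ℓ.
L = (4π×10⁻⁷)(979)(706)²(1.466×10^-3)/(0.85 m) = 1.057 H.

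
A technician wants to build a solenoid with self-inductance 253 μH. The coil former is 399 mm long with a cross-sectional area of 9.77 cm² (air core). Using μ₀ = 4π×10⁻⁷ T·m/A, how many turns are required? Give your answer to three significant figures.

A = 9.77 cm² = 9.770×10^-4 m².
From L = μ₀N²A/ℓ, N = √(Lℓ / (μ₀A)).
N = √[(2.530×10^-4)(0.399) / ((4π×10⁻⁷)×9.770×10^-4)] = √(8.222×10^4) ≈ 286.7.

N ≈ 287 turns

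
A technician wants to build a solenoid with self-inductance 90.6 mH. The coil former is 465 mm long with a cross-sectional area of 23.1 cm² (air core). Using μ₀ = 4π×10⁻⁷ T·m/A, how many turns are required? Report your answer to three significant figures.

A = 23.1 cm² = 2.310×10^-3 m².
From L = μ₀N²A/ℓ, N = √(Lℓ / (μ₀A)).
N = √[(9.060×10^-2)(0.465) / ((4π×10⁻⁷)×2.310×10^-3)] = √(1.451×10^7) ≈ 3809.6.

N ≈ 3810 turns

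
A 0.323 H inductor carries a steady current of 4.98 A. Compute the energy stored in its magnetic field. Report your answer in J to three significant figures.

U ≈ 4.01 J

Stored magnetic energy: U = ½LI².
U = ½(0.323 H)(4.98 A)² = 4.005 J.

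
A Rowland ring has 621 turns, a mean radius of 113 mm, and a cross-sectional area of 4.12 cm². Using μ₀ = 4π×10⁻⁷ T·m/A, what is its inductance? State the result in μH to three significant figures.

L ≈ 281 μH

For a thin toroid, L = μ₀N²A/(2πR).
L = (4π×10⁻⁷)(621)²(4.120×10^-4) / (2π×0.113 m) = 2.812×10^-4 H.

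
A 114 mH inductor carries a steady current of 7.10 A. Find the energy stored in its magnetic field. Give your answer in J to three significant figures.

Stored magnetic energy: U = ½LI².
U = ½(0.114 H)(7.10 A)² = 2.873 J.

U ≈ 2.87 J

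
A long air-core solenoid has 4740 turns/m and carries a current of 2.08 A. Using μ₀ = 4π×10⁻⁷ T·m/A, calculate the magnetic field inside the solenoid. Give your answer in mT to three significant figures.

B ≈ 12.4 mT

Inside a long solenoid, B = μ₀nI.
B = (4π×10⁻⁷)(4.740×10^3 m⁻¹)(2.08 A) = 1.239×10^-2 T.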